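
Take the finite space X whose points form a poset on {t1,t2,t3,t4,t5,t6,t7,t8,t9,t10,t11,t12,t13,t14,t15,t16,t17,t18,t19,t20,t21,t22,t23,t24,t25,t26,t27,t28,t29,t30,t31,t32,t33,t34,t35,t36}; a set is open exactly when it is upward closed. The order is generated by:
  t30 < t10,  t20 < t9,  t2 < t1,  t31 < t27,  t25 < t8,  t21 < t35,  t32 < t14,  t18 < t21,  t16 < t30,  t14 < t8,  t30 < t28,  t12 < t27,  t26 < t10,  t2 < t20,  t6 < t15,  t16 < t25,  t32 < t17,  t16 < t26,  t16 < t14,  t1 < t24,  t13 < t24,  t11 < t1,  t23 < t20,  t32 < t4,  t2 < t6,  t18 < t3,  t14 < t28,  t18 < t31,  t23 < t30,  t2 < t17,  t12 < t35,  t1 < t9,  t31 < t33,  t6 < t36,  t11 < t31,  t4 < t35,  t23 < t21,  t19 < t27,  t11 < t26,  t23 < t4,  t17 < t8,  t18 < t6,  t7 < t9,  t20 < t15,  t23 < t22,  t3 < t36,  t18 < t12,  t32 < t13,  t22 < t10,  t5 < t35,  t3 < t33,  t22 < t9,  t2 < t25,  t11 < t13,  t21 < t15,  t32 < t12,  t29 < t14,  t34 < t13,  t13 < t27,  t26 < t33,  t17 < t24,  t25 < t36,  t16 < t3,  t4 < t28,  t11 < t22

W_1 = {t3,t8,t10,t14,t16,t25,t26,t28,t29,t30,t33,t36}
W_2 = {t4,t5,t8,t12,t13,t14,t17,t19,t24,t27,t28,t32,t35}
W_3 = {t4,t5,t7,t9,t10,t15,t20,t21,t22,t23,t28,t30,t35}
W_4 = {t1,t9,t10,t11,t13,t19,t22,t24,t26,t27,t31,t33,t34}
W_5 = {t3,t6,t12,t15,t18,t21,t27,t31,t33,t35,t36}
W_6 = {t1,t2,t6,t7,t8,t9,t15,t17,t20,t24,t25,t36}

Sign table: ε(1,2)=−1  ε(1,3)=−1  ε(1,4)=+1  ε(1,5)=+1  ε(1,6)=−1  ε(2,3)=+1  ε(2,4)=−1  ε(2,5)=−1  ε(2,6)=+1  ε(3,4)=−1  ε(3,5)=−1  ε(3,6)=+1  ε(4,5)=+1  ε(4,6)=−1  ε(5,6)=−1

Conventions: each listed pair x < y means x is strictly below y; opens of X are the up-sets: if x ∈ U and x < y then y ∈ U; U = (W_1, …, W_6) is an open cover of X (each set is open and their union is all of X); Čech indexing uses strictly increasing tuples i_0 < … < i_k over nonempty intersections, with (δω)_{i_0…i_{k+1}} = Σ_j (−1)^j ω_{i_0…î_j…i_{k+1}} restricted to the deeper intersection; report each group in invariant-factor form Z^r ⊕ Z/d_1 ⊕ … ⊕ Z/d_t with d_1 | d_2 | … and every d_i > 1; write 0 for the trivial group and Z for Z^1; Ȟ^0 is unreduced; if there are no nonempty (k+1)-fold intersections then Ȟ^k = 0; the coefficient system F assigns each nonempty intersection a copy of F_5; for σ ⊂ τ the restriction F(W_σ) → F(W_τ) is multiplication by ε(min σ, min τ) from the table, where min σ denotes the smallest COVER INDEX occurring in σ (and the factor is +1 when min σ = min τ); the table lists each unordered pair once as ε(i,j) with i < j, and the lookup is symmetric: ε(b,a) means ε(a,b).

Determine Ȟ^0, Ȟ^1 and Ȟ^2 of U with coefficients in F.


cover nerve:
  W12={t8,t14,t28} W13={t10,t28,t30} W14={t10,t26,t33} W15={t3,t33,t36} W16={t8,t25,t36} W23={t4,t5,t28,t35} W24={t13,t19,t24,t27} W25={t12,t27,t35} W26={t8,t17,t24} W34={t9,t10,t22} W35={t15,t21,t35} W36={t7,t9,t15,t20} W45={t27,t31,t33} W46={t1,t9,t24} W56={t6,t15,t36}
  W123={t28} W126={t8} W134={t10} W145={t33} W156={t36} W235={t35} W245={t27} W246={t24} W346={t9} W356={t15}
C dims 6,15,10; δ0: rk_F5 5; δ1: rk_F5 10
Ȟ^0: (6−5)−0=1 ⇒ Z/5
Ȟ^1: (15−10)−5=0 ⇒ 0
Ȟ^2: (10−0)−10=0 ⇒ 0

Ȟ^0(U;F) ≅ Z/5,  Ȟ^1(U;F) ≅ 0,  Ȟ^2(U;F) ≅ 0


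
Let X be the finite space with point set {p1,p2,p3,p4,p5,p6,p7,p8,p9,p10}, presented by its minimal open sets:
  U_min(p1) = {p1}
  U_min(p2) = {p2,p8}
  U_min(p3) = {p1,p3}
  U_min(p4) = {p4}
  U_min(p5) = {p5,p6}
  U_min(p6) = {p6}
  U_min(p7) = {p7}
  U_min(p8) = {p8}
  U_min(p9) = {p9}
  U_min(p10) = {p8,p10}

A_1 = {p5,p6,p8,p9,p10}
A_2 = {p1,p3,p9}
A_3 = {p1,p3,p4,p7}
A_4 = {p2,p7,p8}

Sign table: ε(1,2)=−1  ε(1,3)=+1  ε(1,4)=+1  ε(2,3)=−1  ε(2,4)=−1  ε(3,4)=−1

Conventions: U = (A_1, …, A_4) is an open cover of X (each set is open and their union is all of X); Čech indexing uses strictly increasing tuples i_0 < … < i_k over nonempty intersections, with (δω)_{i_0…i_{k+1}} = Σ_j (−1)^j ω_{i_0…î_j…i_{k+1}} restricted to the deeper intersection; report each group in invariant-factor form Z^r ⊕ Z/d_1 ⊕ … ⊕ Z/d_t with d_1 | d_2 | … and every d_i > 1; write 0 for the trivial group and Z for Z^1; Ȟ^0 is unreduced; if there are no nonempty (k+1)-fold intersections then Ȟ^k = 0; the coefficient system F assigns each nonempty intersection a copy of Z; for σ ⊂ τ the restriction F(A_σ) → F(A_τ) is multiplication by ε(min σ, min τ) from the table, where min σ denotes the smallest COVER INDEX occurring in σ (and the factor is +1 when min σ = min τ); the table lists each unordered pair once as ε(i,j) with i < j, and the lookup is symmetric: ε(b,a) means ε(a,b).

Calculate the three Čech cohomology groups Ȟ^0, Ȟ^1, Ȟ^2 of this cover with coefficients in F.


Ȟ^0 = 0, Ȟ^1 = Z/2, Ȟ^2 = 0

intersection data:
  A12={p9} A14={p8} A23={p1,p3} A34={p7}
C dims 4,4; δ0: rk 4, SNF 1^3·2
Ȟ^0 = (4 − 4) − 0 = 0, so Ȟ^0 ≅ 0
Ȟ^1 = (4 − 0) − 4 = 0 plus torsion [2], so Ȟ^1 ≅ Z/2
Ȟ^2 = (0 − 0) − 0 = 0, so Ȟ^2 ≅ 0


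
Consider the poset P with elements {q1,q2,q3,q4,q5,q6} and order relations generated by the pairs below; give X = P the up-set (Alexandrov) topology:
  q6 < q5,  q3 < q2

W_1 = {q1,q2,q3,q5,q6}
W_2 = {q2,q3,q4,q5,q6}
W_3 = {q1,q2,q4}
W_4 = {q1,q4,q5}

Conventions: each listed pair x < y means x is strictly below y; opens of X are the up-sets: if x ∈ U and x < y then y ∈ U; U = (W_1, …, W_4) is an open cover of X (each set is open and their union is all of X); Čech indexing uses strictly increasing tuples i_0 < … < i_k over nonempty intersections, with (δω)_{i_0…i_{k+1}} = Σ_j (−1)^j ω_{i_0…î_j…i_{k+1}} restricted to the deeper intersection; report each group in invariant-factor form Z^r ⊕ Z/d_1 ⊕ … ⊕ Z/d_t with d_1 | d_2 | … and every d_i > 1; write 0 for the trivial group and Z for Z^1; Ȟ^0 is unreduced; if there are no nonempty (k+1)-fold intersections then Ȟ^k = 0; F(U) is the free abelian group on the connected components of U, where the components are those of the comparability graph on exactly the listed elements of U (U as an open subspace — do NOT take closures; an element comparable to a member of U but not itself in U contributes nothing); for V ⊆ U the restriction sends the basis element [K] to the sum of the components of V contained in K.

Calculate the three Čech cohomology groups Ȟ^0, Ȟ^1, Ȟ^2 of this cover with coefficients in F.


nerve simplices:
  W12={q2,q3,q5,q6} W13={q1,q2} W14={q1,q5} W23={q2,q4} W24={q4,q5} W34={q1,q4}
  W123={q2} W124={q5} W134={q1} W234={q4}
components per intersection:
  W1: {q1} {q2,q3} {q5,q6}
  W2: {q2,q3} {q4} {q5,q6}
  W3: {q1} {q2} {q4}
  W4: {q1} {q4} {q5}
  W12: {q2,q3} {q5,q6}
  W13: {q1} {q2}
  W14: {q1} {q5}
  W23: {q2} {q4}
  W24: {q4} {q5}
  W34: {q1} {q4}
  W123: {q2}
  W124: {q5}
  W134: {q1}
  W234: {q4}
C dims 12,12,4; δ0: rk 8, SNF 1^8; δ1: rk 4, SNF 1^4
degree 0: 12−8−0 = 4 → Ȟ^0 ≅ Z^4
degree 1: 12−4−8 = 0 → Ȟ^1 ≅ 0
degree 2: 4−0−4 = 0 → Ȟ^2 ≅ 0

Ȟ^0 ≅ Z^4,  Ȟ^1 ≅ 0,  Ȟ^2 ≅ 0


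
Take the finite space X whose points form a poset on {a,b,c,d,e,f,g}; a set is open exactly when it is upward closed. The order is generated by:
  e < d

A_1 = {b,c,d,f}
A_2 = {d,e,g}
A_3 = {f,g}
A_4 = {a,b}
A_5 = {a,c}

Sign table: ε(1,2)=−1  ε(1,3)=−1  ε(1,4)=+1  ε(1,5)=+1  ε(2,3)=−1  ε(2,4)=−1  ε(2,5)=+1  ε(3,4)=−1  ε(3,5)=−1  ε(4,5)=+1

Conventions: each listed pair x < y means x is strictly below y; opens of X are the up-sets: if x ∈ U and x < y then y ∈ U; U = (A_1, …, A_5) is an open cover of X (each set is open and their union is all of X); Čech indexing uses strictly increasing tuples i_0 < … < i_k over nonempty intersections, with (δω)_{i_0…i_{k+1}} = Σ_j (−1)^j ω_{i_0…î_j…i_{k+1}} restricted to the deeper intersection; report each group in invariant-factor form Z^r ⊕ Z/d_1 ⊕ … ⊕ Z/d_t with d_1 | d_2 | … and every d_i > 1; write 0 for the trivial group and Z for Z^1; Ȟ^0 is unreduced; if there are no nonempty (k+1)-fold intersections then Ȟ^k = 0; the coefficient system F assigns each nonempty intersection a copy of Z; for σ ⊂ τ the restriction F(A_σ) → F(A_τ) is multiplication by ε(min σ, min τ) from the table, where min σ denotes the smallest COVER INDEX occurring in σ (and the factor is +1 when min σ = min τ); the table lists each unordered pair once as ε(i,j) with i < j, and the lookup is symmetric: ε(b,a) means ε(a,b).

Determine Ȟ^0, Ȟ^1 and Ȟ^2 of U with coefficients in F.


Ȟ^0 ≅ 0,  Ȟ^1 ≅ Z ⊕ Z/2,  Ȟ^2 ≅ 0

intersection data:
  A12={d} A13={f} A14={b} A15={c} A23={g} A45={a}
C dims 5,6; δ0: rk 5, SNF 1^4·2
Ȟ^0 = (5 − 5) − 0 = 0, so Ȟ^0 ≅ 0
Ȟ^1 = (6 − 0) − 5 = 1 plus torsion [2], so Ȟ^1 ≅ Z ⊕ Z/2
Ȟ^2 = (0 − 0) − 0 = 0, so Ȟ^2 ≅ 0


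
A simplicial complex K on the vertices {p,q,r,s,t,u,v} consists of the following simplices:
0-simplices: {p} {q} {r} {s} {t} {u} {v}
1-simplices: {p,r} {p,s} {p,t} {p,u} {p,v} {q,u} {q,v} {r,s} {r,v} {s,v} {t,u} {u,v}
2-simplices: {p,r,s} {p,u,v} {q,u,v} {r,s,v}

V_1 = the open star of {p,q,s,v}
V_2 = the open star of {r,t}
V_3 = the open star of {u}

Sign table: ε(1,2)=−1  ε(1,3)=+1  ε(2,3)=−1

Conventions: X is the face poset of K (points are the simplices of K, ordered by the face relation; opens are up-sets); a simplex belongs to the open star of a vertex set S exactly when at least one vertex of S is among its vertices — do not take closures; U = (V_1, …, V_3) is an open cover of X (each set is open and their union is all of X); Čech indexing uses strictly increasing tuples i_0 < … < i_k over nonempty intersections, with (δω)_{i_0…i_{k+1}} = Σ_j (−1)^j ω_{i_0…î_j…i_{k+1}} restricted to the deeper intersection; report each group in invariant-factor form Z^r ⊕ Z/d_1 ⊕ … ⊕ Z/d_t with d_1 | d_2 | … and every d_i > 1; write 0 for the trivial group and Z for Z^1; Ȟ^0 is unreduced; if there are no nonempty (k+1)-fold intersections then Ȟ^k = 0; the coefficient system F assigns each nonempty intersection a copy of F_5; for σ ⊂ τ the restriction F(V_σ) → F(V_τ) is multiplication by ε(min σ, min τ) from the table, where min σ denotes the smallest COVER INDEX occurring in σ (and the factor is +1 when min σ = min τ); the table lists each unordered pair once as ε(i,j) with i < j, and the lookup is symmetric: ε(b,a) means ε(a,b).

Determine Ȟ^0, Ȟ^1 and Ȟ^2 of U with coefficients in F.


nerve simplices:
  V1={{p},{q},{s},{v},{p,r},{p,s},{p,t},{p,u},{p,v},{q,u},{q,v},{r,s},{r,v},{s,v},{u,v},{p,r,s},{p,u,v},{q,u,v},{r,s,v}} V2={{r},{t},{p,r},{p,t},{r,s},{r,v},{t,u},{p,r,s},{r,s,v}} V3={{u},{p,u},{q,u},{t,u},{u,v},{p,u,v},{q,u,v}}
  V12={{p,r},{p,t},{r,s},{r,v},{p,r,s},{r,s,v}} V13={{p,u},{q,u},{u,v},{p,u,v},{q,u,v}} V23={{t,u}}
C dims 3,3; δ0: rk_F5 2
degree 0: 3−2−0 = 1 → Ȟ^0 ≅ Z/5
degree 1: 3−0−2 = 1 → Ȟ^1 ≅ Z/5
degree 2: 0−0−0 = 0 → Ȟ^2 ≅ 0

Ȟ^0 ≅ Z/5,  Ȟ^1 ≅ Z/5,  Ȟ^2 ≅ 0


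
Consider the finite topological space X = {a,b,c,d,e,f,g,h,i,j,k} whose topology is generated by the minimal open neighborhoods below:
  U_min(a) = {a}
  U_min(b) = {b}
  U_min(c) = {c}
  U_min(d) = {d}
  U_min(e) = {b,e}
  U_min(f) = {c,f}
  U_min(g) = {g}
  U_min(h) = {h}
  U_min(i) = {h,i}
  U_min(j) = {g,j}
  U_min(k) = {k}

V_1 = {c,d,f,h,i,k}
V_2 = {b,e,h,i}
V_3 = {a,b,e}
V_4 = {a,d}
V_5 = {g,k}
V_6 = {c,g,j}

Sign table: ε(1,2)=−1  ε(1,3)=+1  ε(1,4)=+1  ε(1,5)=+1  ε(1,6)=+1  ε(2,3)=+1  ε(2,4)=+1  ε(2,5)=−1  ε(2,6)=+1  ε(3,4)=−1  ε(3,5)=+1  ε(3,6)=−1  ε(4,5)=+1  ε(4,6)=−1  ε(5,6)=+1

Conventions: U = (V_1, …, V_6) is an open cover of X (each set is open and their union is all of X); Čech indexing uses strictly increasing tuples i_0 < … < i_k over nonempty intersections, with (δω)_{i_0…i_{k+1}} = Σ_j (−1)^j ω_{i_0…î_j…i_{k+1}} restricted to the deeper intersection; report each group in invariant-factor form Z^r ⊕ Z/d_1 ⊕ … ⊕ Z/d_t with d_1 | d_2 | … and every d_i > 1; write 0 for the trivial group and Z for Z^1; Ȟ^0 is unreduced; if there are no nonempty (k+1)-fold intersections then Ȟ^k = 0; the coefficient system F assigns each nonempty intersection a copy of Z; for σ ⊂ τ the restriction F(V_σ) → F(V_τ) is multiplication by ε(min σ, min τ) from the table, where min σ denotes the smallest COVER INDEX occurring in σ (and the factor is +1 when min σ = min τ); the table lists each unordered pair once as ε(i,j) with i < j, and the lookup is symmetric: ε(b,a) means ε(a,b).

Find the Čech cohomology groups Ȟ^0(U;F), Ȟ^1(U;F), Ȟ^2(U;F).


Ȟ^0(U;F) ≅ Z, Ȟ^1(U;F) ≅ Z^2 and Ȟ^2(U;F) ≅ 0

nerve simplices:
  V12={h,i} V14={d} V15={k} V16={c} V23={b,e} V34={a} V56={g}
C dims 6,7; δ0: rk 5, SNF 1^5
degree 0: 6−5−0 = 1 → Ȟ^0 ≅ Z
degree 1: 7−0−5 = 2 → Ȟ^1 ≅ Z^2
degree 2: 0−0−0 = 0 → Ȟ^2 ≅ 0


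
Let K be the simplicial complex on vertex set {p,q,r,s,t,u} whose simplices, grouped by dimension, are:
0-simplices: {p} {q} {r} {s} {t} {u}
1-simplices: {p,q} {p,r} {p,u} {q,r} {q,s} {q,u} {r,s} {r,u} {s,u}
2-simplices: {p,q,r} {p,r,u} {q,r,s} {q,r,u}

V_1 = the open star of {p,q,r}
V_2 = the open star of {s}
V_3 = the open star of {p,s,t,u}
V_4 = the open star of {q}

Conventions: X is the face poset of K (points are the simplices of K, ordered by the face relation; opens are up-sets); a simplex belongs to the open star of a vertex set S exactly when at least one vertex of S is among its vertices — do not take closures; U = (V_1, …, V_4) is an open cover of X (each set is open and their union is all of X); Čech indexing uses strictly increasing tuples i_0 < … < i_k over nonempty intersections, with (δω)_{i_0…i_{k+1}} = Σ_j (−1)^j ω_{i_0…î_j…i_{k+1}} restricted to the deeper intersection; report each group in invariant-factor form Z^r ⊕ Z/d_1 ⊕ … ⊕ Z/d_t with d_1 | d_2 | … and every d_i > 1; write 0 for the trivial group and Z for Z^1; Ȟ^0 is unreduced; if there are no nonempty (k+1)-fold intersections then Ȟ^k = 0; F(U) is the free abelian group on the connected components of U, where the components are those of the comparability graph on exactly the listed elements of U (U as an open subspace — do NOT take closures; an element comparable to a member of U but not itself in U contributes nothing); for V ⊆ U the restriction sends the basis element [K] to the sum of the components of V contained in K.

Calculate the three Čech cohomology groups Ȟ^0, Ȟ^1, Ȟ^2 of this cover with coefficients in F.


nonempty overlaps:
  V1={{p},{q},{r},{p,q},{p,r},{p,u},{q,r},{q,s},{q,u},{r,s},{r,u},{p,q,r},{p,r,u},{q,r,s},{q,r,u}} V2={{s},{q,s},{r,s},{s,u},{q,r,s}} V3={{p},{s},{t},{u},{p,q},{p,r},{p,u},{q,s},{q,u},{r,s},{r,u},{s,u},{p,q,r},{p,r,u},{q,r,s},{q,r,u}} V4={{q},{p,q},{q,r},{q,s},{q,u},{p,q,r},{q,r,s},{q,r,u}}
  V12={{q,s},{r,s},{q,r,s}} V13={{p},{p,q},{p,r},{p,u},{q,s},{q,u},{r,s},{r,u},{p,q,r},{p,r,u},{q,r,s},{q,r,u}} V14={{q},{p,q},{q,r},{q,s},{q,u},{p,q,r},{q,r,s},{q,r,u}} V23={{s},{q,s},{r,s},{s,u},{q,r,s}} V24={{q,s},{q,r,s}} V34={{p,q},{q,s},{q,u},{p,q,r},{q,r,s},{q,r,u}}
  V123={{q,s},{r,s},{q,r,s}} V124={{q,s},{q,r,s}} V134={{p,q},{q,s},{q,u},{p,q,r},{q,r,s},{q,r,u}} V234={{q,s},{q,r,s}}
  V1234={{q,s},{q,r,s}}
components per intersection:
  V1: {{p},{q},{r},{p,q},{p,r},{p,u},{q,r},{q,s},{q,u},{r,s},{r,u},{p,q,r},{p,r,u},{q,r,s},{q,r,u}}
  V2: {{s},{q,s},{r,s},{s,u},{q,r,s}}
  V3: {{p},{s},{u},{p,q},{p,r},{p,u},{q,s},{q,u},{r,s},{r,u},{s,u},{p,q,r},{p,r,u},{q,r,s},{q,r,u}} {{t}}
  V4: {{q},{p,q},{q,r},{q,s},{q,u},{p,q,r},{q,r,s},{q,r,u}}
  V12: {{q,s},{r,s},{q,r,s}}
  V13: {{p},{p,q},{p,r},{p,u},{q,u},{r,u},{p,q,r},{p,r,u},{q,r,u}} {{q,s},{r,s},{q,r,s}}
  V14: {{q},{p,q},{q,r},{q,s},{q,u},{p,q,r},{q,r,s},{q,r,u}}
  V23: {{s},{q,s},{r,s},{s,u},{q,r,s}}
  V24: {{q,s},{q,r,s}}
  V34: {{p,q},{p,q,r}} {{q,s},{q,r,s}} {{q,u},{q,r,u}}
  V123: {{q,s},{r,s},{q,r,s}}
  V124: {{q,s},{q,r,s}}
  V134: {{p,q},{p,q,r}} {{q,s},{q,r,s}} {{q,u},{q,r,u}}
  V234: {{q,s},{q,r,s}}
  V1234: {{q,s},{q,r,s}}
C dims 5,9,6,1; δ0: rk 3, SNF 1^3; δ1: rk 5, SNF 1^5; δ2: rk 1, SNF 1^1
degree 0: 5−3−0 = 2 → Ȟ^0 ≅ Z^2
degree 1: 9−5−3 = 1 → Ȟ^1 ≅ Z
degree 2: 6−1−5 = 0 → Ȟ^2 ≅ 0

Ȟ^0 = Z^2,  Ȟ^1 = Z,  Ȟ^2 = 0


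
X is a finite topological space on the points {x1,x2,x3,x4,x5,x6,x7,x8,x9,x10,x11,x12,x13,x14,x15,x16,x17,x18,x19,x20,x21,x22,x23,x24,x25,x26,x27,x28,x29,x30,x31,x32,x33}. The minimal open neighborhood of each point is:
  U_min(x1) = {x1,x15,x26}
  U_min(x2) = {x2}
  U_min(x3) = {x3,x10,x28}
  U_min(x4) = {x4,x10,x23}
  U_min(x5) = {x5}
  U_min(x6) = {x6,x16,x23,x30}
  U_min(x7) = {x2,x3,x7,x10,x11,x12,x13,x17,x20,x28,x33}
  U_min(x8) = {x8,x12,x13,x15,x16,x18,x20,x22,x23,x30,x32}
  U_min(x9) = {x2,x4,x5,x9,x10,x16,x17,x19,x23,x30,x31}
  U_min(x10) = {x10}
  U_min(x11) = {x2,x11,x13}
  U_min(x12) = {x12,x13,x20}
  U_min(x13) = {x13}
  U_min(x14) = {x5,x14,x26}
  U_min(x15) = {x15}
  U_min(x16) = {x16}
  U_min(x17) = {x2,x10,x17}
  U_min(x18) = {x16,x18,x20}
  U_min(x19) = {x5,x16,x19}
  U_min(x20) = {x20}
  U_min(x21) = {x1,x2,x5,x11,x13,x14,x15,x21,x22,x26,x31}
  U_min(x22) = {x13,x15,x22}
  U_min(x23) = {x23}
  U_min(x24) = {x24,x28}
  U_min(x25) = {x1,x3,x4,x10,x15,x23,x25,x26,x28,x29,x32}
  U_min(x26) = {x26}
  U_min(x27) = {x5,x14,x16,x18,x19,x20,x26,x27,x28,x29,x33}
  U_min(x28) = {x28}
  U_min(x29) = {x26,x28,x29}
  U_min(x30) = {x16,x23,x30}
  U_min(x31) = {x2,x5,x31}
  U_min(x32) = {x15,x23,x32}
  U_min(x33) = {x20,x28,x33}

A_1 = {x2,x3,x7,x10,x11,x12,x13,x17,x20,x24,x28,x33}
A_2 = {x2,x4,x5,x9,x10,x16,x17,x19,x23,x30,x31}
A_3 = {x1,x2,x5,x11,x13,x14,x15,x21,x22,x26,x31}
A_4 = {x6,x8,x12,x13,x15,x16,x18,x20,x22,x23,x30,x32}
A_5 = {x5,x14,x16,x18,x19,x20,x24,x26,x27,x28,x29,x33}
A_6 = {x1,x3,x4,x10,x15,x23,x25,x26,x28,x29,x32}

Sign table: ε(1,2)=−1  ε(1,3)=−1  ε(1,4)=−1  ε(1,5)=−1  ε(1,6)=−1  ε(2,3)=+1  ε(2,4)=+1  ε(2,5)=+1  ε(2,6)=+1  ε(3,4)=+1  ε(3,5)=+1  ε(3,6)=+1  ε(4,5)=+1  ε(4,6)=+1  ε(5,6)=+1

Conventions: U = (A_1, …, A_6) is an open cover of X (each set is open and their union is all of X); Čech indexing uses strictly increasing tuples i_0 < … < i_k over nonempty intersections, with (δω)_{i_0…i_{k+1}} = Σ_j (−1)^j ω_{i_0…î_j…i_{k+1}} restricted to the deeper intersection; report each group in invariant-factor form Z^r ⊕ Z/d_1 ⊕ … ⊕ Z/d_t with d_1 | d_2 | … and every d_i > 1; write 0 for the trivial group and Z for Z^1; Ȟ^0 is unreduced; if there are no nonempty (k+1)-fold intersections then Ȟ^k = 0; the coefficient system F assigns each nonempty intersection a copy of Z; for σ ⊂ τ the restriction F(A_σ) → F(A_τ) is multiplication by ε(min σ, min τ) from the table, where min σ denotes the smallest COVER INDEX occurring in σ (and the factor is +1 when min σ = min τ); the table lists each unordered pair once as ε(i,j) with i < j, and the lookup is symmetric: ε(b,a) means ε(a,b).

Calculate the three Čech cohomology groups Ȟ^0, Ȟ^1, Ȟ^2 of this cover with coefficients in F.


intersection data:
  A12={x2,x10,x17} A13={x2,x11,x13} A14={x12,x13,x20} A15={x20,x24,x28,x33} A16={x3,x10,x28} A23={x2,x5,x31} A24={x16,x23,x30} A25={x5,x16,x19} A26={x4,x10,x23} A34={x13,x15,x22} A35={x5,x14,x26} A36={x1,x15,x26} A45={x16,x18,x20} A46={x15,x23,x32} A56={x26,x28,x29}
  A123={x2} A126={x10} A134={x13} A145={x20} A156={x28} A235={x5} A245={x16} A246={x23} A346={x15} A356={x26}
C dims 6,15,10; δ0: rk 5, SNF 1^5; δ1: rk 10, SNF 1^9·2
Ȟ^0 = (6 − 5) − 0 = 1, so Ȟ^0 ≅ Z
Ȟ^1 = (15 − 10) − 5 = 0, so Ȟ^1 ≅ 0
Ȟ^2 = (10 − 0) − 10 = 0 plus torsion [2], so Ȟ^2 ≅ Z/2

Ȟ^0 = Z; Ȟ^1 = 0; Ȟ^2 = Z/2


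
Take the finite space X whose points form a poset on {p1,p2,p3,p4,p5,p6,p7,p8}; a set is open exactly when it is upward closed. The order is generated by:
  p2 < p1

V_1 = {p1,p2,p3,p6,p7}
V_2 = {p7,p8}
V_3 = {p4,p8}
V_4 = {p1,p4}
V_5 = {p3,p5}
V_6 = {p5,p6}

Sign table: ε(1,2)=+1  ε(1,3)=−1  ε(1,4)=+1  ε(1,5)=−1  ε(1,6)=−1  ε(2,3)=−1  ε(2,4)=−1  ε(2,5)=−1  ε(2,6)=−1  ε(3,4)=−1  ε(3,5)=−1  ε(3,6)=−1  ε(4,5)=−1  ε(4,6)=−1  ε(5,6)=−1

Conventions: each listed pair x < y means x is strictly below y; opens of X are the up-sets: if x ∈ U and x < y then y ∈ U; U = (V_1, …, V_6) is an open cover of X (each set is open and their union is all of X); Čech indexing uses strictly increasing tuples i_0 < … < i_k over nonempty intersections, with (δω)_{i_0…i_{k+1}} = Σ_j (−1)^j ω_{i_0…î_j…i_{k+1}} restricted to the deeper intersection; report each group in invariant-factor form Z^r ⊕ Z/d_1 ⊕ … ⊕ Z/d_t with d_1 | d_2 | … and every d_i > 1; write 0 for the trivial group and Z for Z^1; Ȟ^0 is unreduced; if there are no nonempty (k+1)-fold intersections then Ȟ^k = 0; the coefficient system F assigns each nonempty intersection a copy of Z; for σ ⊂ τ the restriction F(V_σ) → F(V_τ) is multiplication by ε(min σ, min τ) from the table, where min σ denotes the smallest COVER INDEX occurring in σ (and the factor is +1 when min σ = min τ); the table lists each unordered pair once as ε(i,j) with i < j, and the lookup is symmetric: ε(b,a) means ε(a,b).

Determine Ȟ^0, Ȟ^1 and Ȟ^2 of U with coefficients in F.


nonempty intersections:
  V12={p7} V14={p1} V15={p3} V16={p6} V23={p8} V34={p4} V56={p5}
C dims 6,7; δ0: rk 6, SNF 1^5·2
Ȟ^0: (6−6)−0=0 ⇒ 0
Ȟ^1: (7−0)−6=1 plus torsion [2] ⇒ Z ⊕ Z/2
Ȟ^2: (0−0)−0=0 ⇒ 0

Ȟ^0(U;F) ≅ 0, Ȟ^1(U;F) ≅ Z ⊕ Z/2 and Ȟ^2(U;F) ≅ 0


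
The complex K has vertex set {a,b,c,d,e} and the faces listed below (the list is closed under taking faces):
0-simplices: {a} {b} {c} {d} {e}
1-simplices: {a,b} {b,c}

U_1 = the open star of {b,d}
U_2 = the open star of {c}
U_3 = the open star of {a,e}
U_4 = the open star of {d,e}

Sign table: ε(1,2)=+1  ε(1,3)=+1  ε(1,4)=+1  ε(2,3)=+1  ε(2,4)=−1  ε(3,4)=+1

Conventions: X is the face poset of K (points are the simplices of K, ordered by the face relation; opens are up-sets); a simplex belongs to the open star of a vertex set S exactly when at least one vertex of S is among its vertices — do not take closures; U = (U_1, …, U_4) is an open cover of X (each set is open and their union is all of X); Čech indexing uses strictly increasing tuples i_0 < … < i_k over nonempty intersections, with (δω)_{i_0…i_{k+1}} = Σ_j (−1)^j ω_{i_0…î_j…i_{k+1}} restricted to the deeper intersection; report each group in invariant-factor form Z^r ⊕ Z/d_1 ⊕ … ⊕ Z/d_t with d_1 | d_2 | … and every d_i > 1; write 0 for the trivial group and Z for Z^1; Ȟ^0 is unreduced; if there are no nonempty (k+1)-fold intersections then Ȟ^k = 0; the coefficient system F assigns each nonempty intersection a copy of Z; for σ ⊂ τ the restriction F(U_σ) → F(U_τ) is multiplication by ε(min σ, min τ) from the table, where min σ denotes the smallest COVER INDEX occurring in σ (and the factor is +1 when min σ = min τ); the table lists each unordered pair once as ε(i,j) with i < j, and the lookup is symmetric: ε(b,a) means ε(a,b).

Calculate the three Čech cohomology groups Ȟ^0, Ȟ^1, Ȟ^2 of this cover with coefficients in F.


cover nerve:
  U1={{b},{d},{a,b},{b,c}} U2={{c},{b,c}} U3={{a},{e},{a,b}} U4={{d},{e}}
  U12={{b,c}} U13={{a,b}} U14={{d}} U34={{e}}
C dims 4,4; δ0: rk 3, SNF 1^3
Ȟ^0: (4−3)−0=1 ⇒ Z
Ȟ^1: (4−0)−3=1 ⇒ Z
Ȟ^2: (0−0)−0=0 ⇒ 0

Ȟ^0 = Z, Ȟ^1 = Z, Ȟ^2 = 0


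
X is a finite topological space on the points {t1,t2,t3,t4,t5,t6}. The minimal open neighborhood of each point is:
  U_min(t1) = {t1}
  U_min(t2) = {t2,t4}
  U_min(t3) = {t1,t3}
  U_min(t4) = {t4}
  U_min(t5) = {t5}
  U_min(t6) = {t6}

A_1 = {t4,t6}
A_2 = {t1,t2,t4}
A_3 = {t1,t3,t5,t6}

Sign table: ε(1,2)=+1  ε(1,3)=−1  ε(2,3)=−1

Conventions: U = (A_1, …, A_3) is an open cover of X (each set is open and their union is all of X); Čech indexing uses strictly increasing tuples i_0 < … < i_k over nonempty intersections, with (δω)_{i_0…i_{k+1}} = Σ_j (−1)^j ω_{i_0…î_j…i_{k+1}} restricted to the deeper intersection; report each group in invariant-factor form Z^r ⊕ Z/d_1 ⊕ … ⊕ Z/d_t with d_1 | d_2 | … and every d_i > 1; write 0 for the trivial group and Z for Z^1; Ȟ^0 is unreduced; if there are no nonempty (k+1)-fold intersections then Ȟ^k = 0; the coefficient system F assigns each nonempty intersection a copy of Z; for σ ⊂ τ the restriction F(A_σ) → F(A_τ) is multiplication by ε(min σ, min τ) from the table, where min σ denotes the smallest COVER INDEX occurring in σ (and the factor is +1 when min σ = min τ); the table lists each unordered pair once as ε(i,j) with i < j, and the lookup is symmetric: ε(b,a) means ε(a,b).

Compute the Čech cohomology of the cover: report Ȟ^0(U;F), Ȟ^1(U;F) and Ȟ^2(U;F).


intersection data:
  A12={t4} A13={t6} A23={t1}
C dims 3,3; δ0: rk 2, SNF 1^2
Ȟ^0 = (3 − 2) − 0 = 1, so Ȟ^0 ≅ Z
Ȟ^1 = (3 − 0) − 2 = 1, so Ȟ^1 ≅ Z
Ȟ^2 = (0 − 0) − 0 = 0, so Ȟ^2 ≅ 0

Ȟ^0(U;F) ≅ Z; Ȟ^1(U;F) ≅ Z; Ȟ^2(U;F) ≅ 0


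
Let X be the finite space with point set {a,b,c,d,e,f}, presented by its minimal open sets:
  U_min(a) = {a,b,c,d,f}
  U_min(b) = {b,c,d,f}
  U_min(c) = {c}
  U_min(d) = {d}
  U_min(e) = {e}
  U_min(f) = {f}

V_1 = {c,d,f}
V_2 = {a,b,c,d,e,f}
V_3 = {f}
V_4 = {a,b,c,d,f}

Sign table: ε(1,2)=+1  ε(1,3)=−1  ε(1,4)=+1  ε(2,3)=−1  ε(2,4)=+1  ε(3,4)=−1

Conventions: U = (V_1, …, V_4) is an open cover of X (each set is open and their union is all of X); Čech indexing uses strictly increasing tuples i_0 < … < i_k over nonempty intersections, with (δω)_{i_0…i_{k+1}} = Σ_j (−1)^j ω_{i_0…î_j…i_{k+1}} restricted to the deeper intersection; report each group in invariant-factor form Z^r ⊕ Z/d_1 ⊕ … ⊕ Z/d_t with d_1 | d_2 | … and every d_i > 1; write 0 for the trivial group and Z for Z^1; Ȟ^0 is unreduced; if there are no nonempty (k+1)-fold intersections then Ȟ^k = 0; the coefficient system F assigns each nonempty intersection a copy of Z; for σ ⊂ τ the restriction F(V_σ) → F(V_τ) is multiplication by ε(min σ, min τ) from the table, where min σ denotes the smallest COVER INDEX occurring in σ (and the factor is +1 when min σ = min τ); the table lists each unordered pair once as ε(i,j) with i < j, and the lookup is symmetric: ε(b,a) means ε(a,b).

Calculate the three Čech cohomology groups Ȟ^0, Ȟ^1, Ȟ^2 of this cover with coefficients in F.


intersection data:
  V12={c,d,f} V13={f} V14={c,d,f} V23={f} V24={a,b,c,d,f} V34={f}
  V123={f} V124={c,d,f} V134={f} V234={f}
  V1234={f}
C dims 4,6,4,1; δ0: rk 3, SNF 1^3; δ1: rk 3, SNF 1^3; δ2: rk 1, SNF 1^1
Ȟ^0 = (4 − 3) − 0 = 1, so Ȟ^0 ≅ Z
Ȟ^1 = (6 − 3) − 3 = 0, so Ȟ^1 ≅ 0
Ȟ^2 = (4 − 1) − 3 = 0, so Ȟ^2 ≅ 0

Ȟ^0 = Z,  Ȟ^1 = 0,  Ȟ^2 = 0


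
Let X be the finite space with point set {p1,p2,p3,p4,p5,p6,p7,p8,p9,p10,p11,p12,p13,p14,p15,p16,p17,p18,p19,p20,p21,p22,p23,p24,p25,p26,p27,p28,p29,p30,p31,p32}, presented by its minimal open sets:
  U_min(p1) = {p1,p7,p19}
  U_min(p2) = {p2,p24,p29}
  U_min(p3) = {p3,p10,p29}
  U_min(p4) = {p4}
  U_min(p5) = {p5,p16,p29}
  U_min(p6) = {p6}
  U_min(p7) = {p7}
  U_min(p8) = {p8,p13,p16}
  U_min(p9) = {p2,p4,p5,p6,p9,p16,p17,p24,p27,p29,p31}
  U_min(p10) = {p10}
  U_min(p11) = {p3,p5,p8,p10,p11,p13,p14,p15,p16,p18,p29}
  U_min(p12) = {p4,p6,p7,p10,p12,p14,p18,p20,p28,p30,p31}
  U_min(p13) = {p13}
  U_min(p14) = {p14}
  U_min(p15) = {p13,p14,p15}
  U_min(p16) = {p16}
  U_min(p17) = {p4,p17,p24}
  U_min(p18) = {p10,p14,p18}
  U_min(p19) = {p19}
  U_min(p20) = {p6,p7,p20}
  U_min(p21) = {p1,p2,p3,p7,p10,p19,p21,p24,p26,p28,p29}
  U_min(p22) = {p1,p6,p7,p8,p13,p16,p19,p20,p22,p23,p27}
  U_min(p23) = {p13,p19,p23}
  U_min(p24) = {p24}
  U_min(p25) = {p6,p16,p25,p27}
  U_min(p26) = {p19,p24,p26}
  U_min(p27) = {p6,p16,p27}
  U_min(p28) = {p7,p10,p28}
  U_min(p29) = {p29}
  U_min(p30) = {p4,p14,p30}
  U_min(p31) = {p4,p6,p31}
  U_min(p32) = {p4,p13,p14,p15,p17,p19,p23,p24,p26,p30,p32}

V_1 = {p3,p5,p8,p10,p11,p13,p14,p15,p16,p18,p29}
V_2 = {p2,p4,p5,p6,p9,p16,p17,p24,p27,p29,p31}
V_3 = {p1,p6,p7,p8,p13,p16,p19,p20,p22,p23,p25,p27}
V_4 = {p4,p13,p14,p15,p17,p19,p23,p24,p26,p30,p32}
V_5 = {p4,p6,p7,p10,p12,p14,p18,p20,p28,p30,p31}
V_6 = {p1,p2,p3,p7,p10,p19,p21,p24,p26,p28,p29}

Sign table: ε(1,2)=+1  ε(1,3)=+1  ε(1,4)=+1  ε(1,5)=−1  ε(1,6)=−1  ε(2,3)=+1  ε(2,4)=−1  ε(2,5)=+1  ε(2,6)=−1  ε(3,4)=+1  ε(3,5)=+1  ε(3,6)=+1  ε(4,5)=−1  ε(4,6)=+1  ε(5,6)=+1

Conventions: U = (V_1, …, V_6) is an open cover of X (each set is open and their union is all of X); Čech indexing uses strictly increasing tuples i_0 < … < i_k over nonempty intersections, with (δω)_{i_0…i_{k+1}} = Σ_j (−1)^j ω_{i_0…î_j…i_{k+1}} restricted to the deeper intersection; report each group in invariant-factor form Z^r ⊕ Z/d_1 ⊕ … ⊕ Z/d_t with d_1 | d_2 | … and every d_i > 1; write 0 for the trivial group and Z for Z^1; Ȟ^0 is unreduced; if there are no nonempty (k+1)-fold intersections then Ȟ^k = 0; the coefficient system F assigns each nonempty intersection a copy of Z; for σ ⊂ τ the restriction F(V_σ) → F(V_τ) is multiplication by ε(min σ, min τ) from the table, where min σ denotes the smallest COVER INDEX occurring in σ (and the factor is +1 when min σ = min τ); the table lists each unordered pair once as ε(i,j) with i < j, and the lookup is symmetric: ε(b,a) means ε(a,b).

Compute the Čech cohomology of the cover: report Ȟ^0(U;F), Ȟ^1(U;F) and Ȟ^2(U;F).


Ȟ^0 ≅ 0, Ȟ^1 ≅ Z/2, Ȟ^2 ≅ Z

nerve simplices:
  V12={p5,p16,p29} V13={p8,p13,p16} V14={p13,p14,p15} V15={p10,p14,p18} V16={p3,p10,p29} V23={p6,p16,p27} V24={p4,p17,p24} V25={p4,p6,p31} V26={p2,p24,p29} V34={p13,p19,p23} V35={p6,p7,p20} V36={p1,p7,p19} V45={p4,p14,p30} V46={p19,p24,p26} V56={p7,p10,p28}
  V123={p16} V126={p29} V134={p13} V145={p14} V156={p10} V235={p6} V245={p4} V246={p24} V346={p19} V356={p7}
C dims 6,15,10; δ0: rk 6, SNF 1^5·2; δ1: rk 9, SNF 1^9
degree 0: 6−6−0 = 0 → Ȟ^0 ≅ 0
degree 1: 15−9−6 = 0 plus torsion [2] → Ȟ^1 ≅ Z/2
degree 2: 10−0−9 = 1 → Ȟ^2 ≅ Z


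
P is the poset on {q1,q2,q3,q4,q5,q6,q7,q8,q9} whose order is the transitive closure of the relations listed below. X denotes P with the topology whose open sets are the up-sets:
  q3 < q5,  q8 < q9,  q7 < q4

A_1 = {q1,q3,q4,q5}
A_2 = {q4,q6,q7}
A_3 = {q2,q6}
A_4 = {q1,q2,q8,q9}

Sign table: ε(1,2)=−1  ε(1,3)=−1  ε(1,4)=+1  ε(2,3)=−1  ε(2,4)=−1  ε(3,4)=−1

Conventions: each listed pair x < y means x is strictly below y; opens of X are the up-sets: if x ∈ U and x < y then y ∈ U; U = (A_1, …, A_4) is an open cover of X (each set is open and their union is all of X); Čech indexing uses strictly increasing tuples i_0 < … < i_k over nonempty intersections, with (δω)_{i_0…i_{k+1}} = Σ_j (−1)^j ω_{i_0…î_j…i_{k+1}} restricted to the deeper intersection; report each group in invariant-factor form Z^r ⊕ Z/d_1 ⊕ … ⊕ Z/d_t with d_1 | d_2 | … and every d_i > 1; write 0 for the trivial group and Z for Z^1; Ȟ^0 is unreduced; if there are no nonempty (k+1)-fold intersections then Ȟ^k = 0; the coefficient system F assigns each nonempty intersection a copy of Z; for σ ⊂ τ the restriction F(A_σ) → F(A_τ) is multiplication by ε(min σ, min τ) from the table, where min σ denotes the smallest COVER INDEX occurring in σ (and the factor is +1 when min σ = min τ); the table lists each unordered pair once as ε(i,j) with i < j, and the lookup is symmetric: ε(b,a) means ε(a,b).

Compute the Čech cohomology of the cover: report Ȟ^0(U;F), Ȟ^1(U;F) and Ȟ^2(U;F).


nonempty intersections:
  A12={q4} A14={q1} A23={q6} A34={q2}
C dims 4,4; δ0: rk 4, SNF 1^3·2
Ȟ^0: (4−4)−0=0 ⇒ 0
Ȟ^1: (4−0)−4=0 plus torsion [2] ⇒ Z/2
Ȟ^2: (0−0)−0=0 ⇒ 0

Ȟ^0(U;F) ≅ 0; Ȟ^1(U;F) ≅ Z/2; Ȟ^2(U;F) ≅ 0


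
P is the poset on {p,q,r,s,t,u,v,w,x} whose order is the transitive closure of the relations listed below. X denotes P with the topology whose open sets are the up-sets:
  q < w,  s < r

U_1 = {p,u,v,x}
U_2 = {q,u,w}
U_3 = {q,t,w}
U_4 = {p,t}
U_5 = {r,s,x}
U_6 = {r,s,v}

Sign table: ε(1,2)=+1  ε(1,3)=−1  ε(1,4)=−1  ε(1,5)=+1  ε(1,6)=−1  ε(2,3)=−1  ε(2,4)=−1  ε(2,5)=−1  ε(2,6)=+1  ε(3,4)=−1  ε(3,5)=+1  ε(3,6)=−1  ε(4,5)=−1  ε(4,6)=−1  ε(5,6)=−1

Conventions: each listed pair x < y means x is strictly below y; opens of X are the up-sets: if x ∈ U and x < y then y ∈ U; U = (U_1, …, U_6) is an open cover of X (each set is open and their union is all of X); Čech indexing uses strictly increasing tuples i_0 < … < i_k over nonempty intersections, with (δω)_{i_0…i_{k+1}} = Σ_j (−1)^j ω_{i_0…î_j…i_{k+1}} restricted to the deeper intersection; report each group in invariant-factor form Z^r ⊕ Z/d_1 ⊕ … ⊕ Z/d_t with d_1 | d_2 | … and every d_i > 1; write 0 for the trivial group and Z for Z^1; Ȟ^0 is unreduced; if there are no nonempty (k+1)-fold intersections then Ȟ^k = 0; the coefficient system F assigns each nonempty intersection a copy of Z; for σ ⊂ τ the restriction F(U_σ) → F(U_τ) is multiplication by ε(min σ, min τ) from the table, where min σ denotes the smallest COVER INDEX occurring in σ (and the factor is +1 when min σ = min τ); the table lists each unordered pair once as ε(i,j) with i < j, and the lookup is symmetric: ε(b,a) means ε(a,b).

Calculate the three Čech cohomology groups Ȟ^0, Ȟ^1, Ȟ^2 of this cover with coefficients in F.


Ȟ^0(U;F) ≅ 0, Ȟ^1(U;F) ≅ Z ⊕ Z/2 and Ȟ^2(U;F) ≅ 0

nerve simplices:
  U12={u} U14={p} U15={x} U16={v} U23={q,w} U34={t} U56={r,s}
C dims 6,7; δ0: rk 6, SNF 1^5·2
degree 0: 6−6−0 = 0 → Ȟ^0 ≅ 0
degree 1: 7−0−6 = 1 plus torsion [2] → Ȟ^1 ≅ Z ⊕ Z/2
degree 2: 0−0−0 = 0 → Ȟ^2 ≅ 0


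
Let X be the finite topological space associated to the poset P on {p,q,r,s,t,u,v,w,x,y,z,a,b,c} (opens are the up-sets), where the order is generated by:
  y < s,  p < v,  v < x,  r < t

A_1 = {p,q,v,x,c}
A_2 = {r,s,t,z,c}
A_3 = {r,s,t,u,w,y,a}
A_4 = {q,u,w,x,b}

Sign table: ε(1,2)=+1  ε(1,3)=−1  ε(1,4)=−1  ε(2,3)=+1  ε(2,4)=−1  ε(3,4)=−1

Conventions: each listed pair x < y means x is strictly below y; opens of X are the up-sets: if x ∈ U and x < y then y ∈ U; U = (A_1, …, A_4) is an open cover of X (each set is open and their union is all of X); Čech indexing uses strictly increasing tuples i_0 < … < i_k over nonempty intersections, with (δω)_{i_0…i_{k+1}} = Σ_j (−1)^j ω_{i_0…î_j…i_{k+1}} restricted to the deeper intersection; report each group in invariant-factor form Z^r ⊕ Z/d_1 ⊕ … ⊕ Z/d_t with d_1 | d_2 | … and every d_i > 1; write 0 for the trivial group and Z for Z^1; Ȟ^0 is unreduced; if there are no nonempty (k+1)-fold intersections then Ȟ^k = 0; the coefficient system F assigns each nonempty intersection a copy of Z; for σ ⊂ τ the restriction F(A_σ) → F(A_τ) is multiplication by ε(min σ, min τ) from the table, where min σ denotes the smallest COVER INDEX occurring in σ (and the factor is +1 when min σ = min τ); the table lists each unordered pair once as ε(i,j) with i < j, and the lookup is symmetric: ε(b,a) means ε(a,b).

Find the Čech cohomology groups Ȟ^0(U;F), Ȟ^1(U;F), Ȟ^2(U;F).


intersection data:
  A12={c} A14={q,x} A23={r,s,t} A34={u,w}
C dims 4,4; δ0: rk 3, SNF 1^3
Ȟ^0 = (4 − 3) − 0 = 1, so Ȟ^0 ≅ Z
Ȟ^1 = (4 − 0) − 3 = 1, so Ȟ^1 ≅ Z
Ȟ^2 = (0 − 0) − 0 = 0, so Ȟ^2 ≅ 0

Ȟ^0(U;F) ≅ Z, Ȟ^1(U;F) ≅ Z and Ȟ^2(U;F) ≅ 0


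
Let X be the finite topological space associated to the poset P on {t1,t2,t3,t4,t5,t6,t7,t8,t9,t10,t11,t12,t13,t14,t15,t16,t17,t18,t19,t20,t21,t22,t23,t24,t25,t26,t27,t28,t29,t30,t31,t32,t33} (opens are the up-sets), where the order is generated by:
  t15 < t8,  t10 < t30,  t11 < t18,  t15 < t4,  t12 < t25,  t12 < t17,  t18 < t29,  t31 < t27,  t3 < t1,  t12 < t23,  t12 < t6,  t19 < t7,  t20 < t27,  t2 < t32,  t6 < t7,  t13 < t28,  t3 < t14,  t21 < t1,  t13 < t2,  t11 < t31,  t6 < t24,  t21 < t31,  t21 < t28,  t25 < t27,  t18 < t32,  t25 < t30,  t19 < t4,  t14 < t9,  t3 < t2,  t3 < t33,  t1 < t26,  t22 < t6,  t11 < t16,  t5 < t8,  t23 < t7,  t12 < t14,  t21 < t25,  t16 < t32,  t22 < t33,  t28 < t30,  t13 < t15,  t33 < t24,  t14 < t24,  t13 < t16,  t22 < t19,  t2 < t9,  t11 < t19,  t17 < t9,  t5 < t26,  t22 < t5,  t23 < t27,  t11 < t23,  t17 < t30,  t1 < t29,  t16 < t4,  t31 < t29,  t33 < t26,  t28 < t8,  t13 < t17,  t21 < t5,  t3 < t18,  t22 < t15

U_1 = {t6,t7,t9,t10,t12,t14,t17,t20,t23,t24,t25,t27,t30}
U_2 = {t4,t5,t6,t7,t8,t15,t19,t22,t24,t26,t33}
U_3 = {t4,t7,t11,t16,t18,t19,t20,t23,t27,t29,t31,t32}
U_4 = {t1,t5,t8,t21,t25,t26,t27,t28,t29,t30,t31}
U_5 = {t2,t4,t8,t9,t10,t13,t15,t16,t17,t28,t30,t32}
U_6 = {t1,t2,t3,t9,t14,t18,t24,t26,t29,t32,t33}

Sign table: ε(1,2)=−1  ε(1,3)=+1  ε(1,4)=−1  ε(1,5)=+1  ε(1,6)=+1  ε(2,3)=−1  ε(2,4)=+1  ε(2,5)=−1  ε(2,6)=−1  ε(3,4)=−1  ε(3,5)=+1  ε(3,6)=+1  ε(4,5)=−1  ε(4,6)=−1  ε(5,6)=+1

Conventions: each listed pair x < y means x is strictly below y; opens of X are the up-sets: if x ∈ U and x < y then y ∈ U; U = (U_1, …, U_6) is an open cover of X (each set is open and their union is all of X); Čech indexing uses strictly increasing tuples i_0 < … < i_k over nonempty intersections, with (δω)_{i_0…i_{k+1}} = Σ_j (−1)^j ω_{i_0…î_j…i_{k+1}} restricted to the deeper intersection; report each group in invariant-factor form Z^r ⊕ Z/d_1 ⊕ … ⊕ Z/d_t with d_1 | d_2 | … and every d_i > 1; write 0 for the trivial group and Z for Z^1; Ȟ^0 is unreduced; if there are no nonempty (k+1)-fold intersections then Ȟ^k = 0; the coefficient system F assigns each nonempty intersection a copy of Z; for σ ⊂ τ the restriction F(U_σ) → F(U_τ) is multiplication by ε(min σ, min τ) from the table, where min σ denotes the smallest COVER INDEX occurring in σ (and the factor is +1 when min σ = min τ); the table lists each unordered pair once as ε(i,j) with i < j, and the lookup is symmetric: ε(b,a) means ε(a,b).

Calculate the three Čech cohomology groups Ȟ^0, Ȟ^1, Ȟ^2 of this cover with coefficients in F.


nerve of the cover:
  U12={t6,t7,t24} U13={t7,t20,t23,t27} U14={t25,t27,t30} U15={t9,t10,t17,t30} U16={t9,t14,t24} U23={t4,t7,t19} U24={t5,t8,t26} U25={t4,t8,t15} U26={t24,t26,t33} U34={t27,t29,t31} U35={t4,t16,t32} U36={t18,t29,t32} U45={t8,t28,t30} U46={t1,t26,t29} U56={t2,t9,t32}
  U123={t7} U126={t24} U134={t27} U145={t30} U156={t9} U235={t4} U245={t8} U246={t26} U346={t29} U356={t32}
C dims 6,15,10; δ0: rk 5, SNF 1^5; δ1: rk 10, SNF 1^9·2
Ȟ^0 = (6 − 5) − 0 = 1, so Ȟ^0 ≅ Z
Ȟ^1 = (15 − 10) − 5 = 0, so Ȟ^1 ≅ 0
Ȟ^2 = (10 − 0) − 10 = 0 plus torsion [2], so Ȟ^2 ≅ Z/2

Ȟ^0 ≅ Z,  Ȟ^1 ≅ 0,  Ȟ^2 ≅ Z/2


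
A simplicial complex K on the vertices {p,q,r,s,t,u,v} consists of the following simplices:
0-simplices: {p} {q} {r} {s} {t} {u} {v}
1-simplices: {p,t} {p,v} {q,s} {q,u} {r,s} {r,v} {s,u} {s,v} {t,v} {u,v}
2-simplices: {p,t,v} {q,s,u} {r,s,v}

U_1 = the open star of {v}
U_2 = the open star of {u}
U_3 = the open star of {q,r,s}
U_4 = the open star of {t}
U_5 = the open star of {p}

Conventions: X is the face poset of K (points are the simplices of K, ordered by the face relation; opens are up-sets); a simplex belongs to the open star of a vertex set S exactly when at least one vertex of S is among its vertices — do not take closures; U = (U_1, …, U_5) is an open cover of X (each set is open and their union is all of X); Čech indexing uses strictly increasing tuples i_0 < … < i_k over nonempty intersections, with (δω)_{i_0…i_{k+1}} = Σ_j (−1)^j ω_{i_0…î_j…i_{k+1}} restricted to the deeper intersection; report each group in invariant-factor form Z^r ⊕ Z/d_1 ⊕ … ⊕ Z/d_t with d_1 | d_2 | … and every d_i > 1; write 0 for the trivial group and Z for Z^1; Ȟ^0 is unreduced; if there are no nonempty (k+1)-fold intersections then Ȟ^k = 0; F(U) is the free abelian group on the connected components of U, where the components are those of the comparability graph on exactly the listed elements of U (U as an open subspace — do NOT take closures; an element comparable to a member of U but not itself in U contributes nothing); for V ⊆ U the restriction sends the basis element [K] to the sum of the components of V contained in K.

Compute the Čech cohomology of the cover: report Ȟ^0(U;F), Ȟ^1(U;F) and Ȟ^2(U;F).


Ȟ^0 = Z, Ȟ^1 = Z and Ȟ^2 = 0

nonempty overlaps:
  U1={{v},{p,v},{r,v},{s,v},{t,v},{u,v},{p,t,v},{r,s,v}} U2={{u},{q,u},{s,u},{u,v},{q,s,u}} U3={{q},{r},{s},{q,s},{q,u},{r,s},{r,v},{s,u},{s,v},{q,s,u},{r,s,v}} U4={{t},{p,t},{t,v},{p,t,v}} U5={{p},{p,t},{p,v},{p,t,v}}
  U12={{u,v}} U13={{r,v},{s,v},{r,s,v}} U14={{t,v},{p,t,v}} U15={{p,v},{p,t,v}} U23={{q,u},{s,u},{q,s,u}} U45={{p,t},{p,t,v}}
  U145={{p,t,v}}
components per intersection:
  U1: {{v},{p,v},{r,v},{s,v},{t,v},{u,v},{p,t,v},{r,s,v}}
  U2: {{u},{q,u},{s,u},{u,v},{q,s,u}}
  U3: {{q},{r},{s},{q,s},{q,u},{r,s},{r,v},{s,u},{s,v},{q,s,u},{r,s,v}}
  U4: {{t},{p,t},{t,v},{p,t,v}}
  U5: {{p},{p,t},{p,v},{p,t,v}}
  U12: {{u,v}}
  U13: {{r,v},{s,v},{r,s,v}}
  U14: {{t,v},{p,t,v}}
  U15: {{p,v},{p,t,v}}
  U23: {{q,u},{s,u},{q,s,u}}
  U45: {{p,t},{p,t,v}}
  U145: {{p,t,v}}
C dims 5,6,1; δ0: rk 4, SNF 1^4; δ1: rk 1, SNF 1^1
degree 0: 5−4−0 = 1 → Ȟ^0 ≅ Z
degree 1: 6−1−4 = 1 → Ȟ^1 ≅ Z
degree 2: 1−0−1 = 0 → Ȟ^2 ≅ 0
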